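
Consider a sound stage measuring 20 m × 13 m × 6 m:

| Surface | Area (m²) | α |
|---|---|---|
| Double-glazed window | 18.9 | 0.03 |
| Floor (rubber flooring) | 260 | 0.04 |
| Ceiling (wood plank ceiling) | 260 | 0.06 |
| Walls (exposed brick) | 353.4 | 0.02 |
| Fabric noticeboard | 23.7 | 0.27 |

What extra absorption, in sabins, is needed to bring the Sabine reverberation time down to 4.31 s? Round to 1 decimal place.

18.2 sabins

A₁ = Σ Sᵢαᵢ = 18.9*0.03 + 260*0.04 + 260*0.06 + 353.4*0.02 + 23.7*0.27 = 40.034 sabins.
For T = 4.31 s, need A₂ = 0.161·V/T = 0.161·1560/4.31 = 58.274 sabins.
Additional absorption ΔA = 58.274 − 40.034 = 18.2 sabins.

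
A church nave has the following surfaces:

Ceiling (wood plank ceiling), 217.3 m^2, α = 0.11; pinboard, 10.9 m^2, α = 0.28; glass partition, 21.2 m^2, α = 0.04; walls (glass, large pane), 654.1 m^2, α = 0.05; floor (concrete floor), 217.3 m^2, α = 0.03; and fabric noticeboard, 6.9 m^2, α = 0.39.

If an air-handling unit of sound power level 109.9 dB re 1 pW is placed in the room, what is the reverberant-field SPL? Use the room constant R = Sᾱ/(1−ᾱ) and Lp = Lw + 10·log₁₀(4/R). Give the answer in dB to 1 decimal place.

97.2 dB

Σ(Sᵢαᵢ) = 217.3×0.11 + 10.9×0.28 + 21.2×0.04 + 654.1×0.05 + 217.3×0.03 + 6.9×0.39 = 69.718; total area S = 1127.7 m^2.
ᾱ = 69.718/1127.7 = 0.0618; R = Sᾱ/(1−ᾱ) = 69.718/(1−0.0618) = 74.310 m^2.
Lp = Lw + 10 log₁₀(4/R) = 109.9 -12.69 = 97.2 dB.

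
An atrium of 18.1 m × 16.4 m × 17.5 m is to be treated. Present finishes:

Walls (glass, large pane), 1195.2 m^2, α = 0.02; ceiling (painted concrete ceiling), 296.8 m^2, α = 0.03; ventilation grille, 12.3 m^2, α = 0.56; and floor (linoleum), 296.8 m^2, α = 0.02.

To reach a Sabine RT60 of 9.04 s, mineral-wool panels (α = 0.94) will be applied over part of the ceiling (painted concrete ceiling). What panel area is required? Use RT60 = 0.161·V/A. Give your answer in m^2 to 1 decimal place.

51.5

Summing Sᵢαᵢ: 23.904 + 8.904 + 6.888 + 5.936 → A₁ = 45.632 sabins.
V = 5194.7 m³. Target absorption A₂ = 0.161 × 5194.7 / 9.04 = 92.516 sabins.
ΔA needed = 92.516 − 45.632 = 46.884 sabins.
Net gain per m^2: Δα = 0.94 − 0.03 = 0.91.
Panel area = 46.884 / 0.91 = 51.5 m^2.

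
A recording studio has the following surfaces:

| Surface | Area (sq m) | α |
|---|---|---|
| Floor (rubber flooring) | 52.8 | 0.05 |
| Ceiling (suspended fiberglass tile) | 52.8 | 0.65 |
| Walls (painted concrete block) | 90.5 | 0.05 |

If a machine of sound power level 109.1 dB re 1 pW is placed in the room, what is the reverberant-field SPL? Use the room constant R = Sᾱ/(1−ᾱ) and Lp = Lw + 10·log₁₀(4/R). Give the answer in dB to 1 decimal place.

Σ(Sᵢαᵢ) = 52.8·0.05 + 52.8·0.65 + 90.5·0.05 = 41.485; total area S = 196.1 sq m.
ᾱ = 0.2116, so room constant R = A/(1−ᾱ) = 52.619 sq m.
Lp = 109.1 + 10·log₁₀(4/52.619) = 109.1 + (-11.19) = 97.9 dB.

97.9 dB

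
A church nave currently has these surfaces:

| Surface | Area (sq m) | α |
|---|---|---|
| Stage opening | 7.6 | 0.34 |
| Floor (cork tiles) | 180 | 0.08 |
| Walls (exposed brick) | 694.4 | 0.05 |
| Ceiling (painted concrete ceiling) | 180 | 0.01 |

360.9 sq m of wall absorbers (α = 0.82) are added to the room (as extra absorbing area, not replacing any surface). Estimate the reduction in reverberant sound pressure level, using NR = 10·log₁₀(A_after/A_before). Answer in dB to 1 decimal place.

Total absorption A_before = 7.6×0.34 + 180×0.08 + 694.4×0.05 + 180×0.01
  = 2.584 + 14.400 + 34.720 + 1.800 = 53.504 sq m sabins.
Treatment contributes 360.9·0.82 = 295.938 sabins.
New total A_after = 349.442 sabins.
Reduction = 10 log₁₀(A_after/A_before) = 10 log₁₀(6.5311) = 8.1 dB.

8.1 dB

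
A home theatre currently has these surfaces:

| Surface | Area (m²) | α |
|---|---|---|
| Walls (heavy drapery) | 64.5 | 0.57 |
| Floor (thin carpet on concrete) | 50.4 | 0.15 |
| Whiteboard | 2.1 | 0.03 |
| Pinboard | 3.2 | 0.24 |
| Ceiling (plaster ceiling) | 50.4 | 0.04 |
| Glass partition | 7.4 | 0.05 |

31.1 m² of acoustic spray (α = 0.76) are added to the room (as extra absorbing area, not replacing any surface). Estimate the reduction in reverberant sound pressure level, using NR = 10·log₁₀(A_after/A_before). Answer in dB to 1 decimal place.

1.8 dB

Equivalent absorption area: A_before = 64.5×0.57 + 50.4×0.15 + 2.1×0.03 + 3.2×0.24 + 50.4×0.04 + 7.4×0.05 = 47.542 m².
Added absorption = 31.1 × 0.76 = 23.636 sabins.
New total A_after = 71.178 sabins.
Reduction = 10 log₁₀(A_after/A_before) = 10 log₁₀(1.4972) = 1.8 dB.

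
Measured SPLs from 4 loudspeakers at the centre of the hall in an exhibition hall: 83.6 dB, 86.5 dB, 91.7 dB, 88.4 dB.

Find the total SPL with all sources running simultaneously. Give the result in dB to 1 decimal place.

94.5 dB

Sum in the linear (power) domain: Σ 10^(Lᵢ/10) = 10^(83.6/10) + 10^(86.5/10) + 10^(91.7/10) + 10^(88.4/10) = 2.847e+09.
Back to dB: 10·log₁₀ Σ = 94.5 dB.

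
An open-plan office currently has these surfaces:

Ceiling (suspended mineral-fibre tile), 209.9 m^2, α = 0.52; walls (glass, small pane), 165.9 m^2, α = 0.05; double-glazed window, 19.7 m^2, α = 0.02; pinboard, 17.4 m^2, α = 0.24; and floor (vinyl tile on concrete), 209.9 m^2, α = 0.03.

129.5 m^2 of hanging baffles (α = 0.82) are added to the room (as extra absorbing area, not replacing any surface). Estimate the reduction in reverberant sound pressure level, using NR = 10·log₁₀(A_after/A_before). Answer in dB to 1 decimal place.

2.6 dB

Total absorption A_before = 209.9*0.52 + 165.9*0.05 + 19.7*0.02 + 17.4*0.24 + 209.9*0.03
  = 109.148 + 8.295 + 0.394 + 4.176 + 6.297 = 128.310 m^2 sabins.
Treatment contributes 129.5·0.82 = 106.190 sabins.
A_after = 128.310 + 106.190 = 234.500 sabins.
Reduction = 10 log₁₀(A_after/A_before) = 10 log₁₀(1.8276) = 2.6 dB.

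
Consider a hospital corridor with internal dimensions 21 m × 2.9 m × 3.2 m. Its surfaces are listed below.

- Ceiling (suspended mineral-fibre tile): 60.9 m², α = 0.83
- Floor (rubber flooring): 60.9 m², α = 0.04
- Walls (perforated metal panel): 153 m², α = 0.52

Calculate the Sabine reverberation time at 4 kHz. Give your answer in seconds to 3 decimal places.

A = Σ Sᵢαᵢ = 60.9×0.83 + 60.9×0.04 + 153×0.52 = 132.543 sabins.
Room volume: 194.88 m³.
Sabine: RT60 = 0.161 × 194.88 / 132.543 = 0.237 s.

0.237 seconds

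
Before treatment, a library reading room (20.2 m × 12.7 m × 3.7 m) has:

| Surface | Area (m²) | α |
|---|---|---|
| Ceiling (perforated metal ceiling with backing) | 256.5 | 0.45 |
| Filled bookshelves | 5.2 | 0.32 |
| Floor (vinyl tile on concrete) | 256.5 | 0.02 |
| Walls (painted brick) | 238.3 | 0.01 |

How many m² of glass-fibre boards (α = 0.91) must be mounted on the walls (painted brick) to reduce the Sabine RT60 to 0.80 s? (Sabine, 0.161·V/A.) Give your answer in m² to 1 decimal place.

73.8

Total absorption A₁ = 256.5·0.45 + 5.2·0.32 + 256.5·0.02 + 238.3·0.01
  = 115.425 + 1.664 + 5.130 + 2.383 = 124.602 m² sabins.
Required A₂ = 0.161·949.198/0.80 = 191.026 sabins.
Absorption to add: 191.026 − 124.602 = 66.424 sabins.
Net gain per m²: Δα = 0.91 − 0.01 = 0.90.
Panel area = 66.424 / 0.90 = 73.8 m².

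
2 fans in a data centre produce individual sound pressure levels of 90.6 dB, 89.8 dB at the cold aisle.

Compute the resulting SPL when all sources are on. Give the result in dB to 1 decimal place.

93.2 dB

Sum in the linear (power) domain: Σ 10^(Lᵢ/10) = 10^(90.6/10) + 10^(89.8/10) = 2.103e+09.
Combined level = 10 log₁₀(2.103e+09) = 93.2 dB.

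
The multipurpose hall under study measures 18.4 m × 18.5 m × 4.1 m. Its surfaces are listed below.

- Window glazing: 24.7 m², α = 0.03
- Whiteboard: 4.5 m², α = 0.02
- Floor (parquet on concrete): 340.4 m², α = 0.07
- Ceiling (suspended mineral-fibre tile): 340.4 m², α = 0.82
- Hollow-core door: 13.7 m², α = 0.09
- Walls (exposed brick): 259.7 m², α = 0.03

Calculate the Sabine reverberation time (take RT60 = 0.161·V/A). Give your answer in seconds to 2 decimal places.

Summing Sᵢαᵢ: 0.741 + 0.090 + 23.828 + 279.128 + 1.233 + 7.791 → A = 312.811 sabins.
Volume V = 18.4 × 18.5 × 4.1 = 1395.64 m³.
Sabine: RT60 = 0.161 × 1395.64 / 312.811 = 0.72 s.

0.72 s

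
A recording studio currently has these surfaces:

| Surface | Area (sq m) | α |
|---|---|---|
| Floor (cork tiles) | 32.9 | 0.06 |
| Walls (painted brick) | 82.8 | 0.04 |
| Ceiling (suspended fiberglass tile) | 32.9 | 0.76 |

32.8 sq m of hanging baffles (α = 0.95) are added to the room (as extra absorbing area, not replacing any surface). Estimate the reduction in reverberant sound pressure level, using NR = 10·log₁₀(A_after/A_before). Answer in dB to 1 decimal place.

A_before = Σ Sᵢαᵢ = 32.9·0.06 + 82.8·0.04 + 32.9·0.76 = 30.290 sabins.
Treatment contributes 32.8·0.95 = 31.160 sabins.
New total A_after = 61.450 sabins.
Reduction = 10 log₁₀(A_after/A_before) = 10 log₁₀(2.0287) = 3.1 dB.

3.1 dB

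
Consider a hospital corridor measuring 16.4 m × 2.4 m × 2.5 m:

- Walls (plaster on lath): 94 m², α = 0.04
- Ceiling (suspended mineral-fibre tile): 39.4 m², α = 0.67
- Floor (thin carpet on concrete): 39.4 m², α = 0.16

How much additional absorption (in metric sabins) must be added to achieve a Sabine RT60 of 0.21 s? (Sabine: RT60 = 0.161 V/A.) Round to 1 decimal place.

A₁ = Σ Sᵢαᵢ = 94×0.04 + 39.4×0.67 + 39.4×0.16 = 36.462 sabins.
Target A₂ = 0.161·98.4/0.21 = 75.440 sabins (V = 98.4 m³).
Shortfall: 75.440 − 36.462 = 39.0 sabins.

39.0 sabins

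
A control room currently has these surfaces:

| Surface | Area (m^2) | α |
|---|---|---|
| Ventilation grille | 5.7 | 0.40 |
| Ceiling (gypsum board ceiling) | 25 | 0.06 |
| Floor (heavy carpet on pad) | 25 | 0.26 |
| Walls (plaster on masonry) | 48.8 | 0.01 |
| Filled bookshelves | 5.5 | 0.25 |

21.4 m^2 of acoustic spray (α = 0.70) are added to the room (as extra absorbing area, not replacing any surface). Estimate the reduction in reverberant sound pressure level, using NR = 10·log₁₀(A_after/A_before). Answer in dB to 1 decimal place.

Equivalent absorption area: A_before = 5.7×0.40 + 25×0.06 + 25×0.26 + 48.8×0.01 + 5.5×0.25 = 12.143 m^2.
Treatment contributes 21.4·0.70 = 14.980 sabins.
A_after = 12.143 + 14.980 = 27.123 sabins.
NR = 10·log₁₀(27.123/12.143) = 3.5 dB.

3.5 dB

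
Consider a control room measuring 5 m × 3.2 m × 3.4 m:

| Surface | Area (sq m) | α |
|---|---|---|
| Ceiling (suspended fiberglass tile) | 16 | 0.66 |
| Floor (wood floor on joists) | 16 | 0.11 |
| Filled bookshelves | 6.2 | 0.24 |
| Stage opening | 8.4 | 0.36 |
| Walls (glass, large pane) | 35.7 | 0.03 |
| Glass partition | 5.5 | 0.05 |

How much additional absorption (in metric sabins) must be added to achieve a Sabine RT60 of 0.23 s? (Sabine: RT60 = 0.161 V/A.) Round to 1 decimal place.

Equivalent absorption area: A₁ = 16×0.66 + 16×0.11 + 6.2×0.24 + 8.4×0.36 + 35.7×0.03 + 5.5×0.05 = 18.178 sq m.
Target A₂ = 0.161·54.4/0.23 = 38.080 sabins (V = 54.4 m³).
ΔA = A₂ − A₁ = 38.080 − 18.178 = 19.9 sabins.

19.9 sabins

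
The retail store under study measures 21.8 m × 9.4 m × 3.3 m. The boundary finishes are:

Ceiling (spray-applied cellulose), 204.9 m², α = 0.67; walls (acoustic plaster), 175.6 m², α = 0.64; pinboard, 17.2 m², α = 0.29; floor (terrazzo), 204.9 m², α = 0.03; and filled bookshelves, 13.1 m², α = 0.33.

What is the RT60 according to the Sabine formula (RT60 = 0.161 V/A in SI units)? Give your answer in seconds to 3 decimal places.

A = Σ Sᵢαᵢ = 204.9*0.67 + 175.6*0.64 + 17.2*0.29 + 204.9*0.03 + 13.1*0.33 = 265.125 sabins.
V = 21.8·9.4·3.3 = 676.236 m³.
RT60 = 0.161 · V / A = 0.161 × 676.236 / 265.125 = 0.411 s.

0.411 sec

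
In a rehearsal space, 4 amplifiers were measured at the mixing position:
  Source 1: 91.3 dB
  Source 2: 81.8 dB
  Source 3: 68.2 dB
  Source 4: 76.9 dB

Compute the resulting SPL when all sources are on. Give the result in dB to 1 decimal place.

91.9 dB

Converting to relative power and adding: 10^(91.3/10) + 10^(81.8/10) + 10^(68.2/10) + 10^(76.9/10) = 1.556e+09.
Back to dB: 10·log₁₀ Σ = 91.9 dB.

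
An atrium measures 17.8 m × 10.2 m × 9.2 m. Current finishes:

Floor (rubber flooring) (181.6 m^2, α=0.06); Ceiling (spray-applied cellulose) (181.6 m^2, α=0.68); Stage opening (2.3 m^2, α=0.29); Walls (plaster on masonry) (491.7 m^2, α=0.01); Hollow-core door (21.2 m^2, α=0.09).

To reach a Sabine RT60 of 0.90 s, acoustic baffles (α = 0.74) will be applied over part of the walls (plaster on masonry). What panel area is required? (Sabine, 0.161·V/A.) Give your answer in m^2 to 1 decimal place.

Equivalent absorption area: A₁ = 181.6*0.06 + 181.6*0.68 + 2.3*0.29 + 491.7*0.01 + 21.2*0.09 = 141.876 m^2.
Required A₂ = 0.161·1670.352/0.90 = 298.807 sabins.
Absorption to add: 298.807 − 141.876 = 156.931 sabins.
Each m^2 of panel replacing the walls (plaster on masonry) adds (0.74 − 0.01) = 0.73 sabins.
Panel area = 156.931 / 0.73 = 215.0 m^2.

215.0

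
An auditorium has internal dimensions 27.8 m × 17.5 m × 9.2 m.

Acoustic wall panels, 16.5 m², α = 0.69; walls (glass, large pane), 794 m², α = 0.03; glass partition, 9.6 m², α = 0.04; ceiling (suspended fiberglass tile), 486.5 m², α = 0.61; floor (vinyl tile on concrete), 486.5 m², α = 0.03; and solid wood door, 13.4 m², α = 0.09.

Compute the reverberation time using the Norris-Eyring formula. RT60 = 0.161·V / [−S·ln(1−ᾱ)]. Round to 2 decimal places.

1.86 sec

Total surface area S = 16.5 + 794 + 9.6 + 486.5 + 486.5 + 13.4 = 1806.5 m².
Σ(Sᵢαᵢ) = 16.5·0.69 + 794·0.03 + 9.6·0.04 + 486.5·0.61 + 486.5·0.03 + 13.4·0.09 = 348.155.
ᾱ = 348.155 / 1806.5 = 0.1927.
−S·ln(1−ᾱ) = −1806.5 × ln(1 − 0.1927) = 386.699.
V = 27.8 × 17.5 × 9.2 = 4475.8 m³.
T = 0.161·V/[−S·ln(1−ᾱ)] = 0.161·4475.8/386.699 = 1.86 s.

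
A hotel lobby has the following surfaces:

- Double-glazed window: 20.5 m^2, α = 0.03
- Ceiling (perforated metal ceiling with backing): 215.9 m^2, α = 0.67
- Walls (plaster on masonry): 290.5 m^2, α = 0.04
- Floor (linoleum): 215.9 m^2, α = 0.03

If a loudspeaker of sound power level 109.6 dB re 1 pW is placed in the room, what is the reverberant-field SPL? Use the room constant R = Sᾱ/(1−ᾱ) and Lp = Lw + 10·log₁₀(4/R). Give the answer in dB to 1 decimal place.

A = 163.365 sabins; S = 742.8 m^2.
ᾱ = 163.365/742.8 = 0.2199; R = Sᾱ/(1−ᾱ) = 163.365/(1−0.2199) = 209.415 m^2.
Lp = 109.6 + 10·log₁₀(4/209.415) = 109.6 + (-17.19) = 92.4 dB.

92.4 dB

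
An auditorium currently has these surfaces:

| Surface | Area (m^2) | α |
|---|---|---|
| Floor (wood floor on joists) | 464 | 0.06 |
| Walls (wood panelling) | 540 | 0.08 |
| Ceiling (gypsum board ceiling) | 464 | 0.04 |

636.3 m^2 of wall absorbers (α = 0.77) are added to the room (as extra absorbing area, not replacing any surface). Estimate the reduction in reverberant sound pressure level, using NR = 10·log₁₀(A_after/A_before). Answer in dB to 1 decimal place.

A_before = Σ Sᵢαᵢ = 464·0.06 + 540·0.08 + 464·0.04 = 89.600 sabins.
Added absorption = 636.3 × 0.77 = 489.951 sabins.
A_after = 89.600 + 489.951 = 579.551 sabins.
Reduction = 10 log₁₀(A_after/A_before) = 10 log₁₀(6.4682) = 8.1 dB.

8.1 dB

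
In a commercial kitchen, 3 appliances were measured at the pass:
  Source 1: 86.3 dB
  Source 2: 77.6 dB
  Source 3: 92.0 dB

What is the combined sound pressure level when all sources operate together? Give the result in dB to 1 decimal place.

Σ 10^(Lᵢ/10) = 2.069e+09.
Combined level = 10 log₁₀(2.069e+09) = 93.2 dB.

93.2 dB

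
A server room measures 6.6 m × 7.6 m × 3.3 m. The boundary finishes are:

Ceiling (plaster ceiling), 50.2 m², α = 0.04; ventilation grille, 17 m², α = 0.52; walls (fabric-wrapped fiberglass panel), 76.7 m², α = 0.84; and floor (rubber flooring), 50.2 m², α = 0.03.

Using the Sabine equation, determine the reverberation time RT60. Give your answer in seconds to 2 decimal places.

Total absorption A = 50.2×0.04 + 17×0.52 + 76.7×0.84 + 50.2×0.03
  = 2.008 + 8.840 + 64.428 + 1.506 = 76.782 m² sabins.
V = 6.6·7.6·3.3 = 165.528 m³.
Sabine: RT60 = 0.161 × 165.528 / 76.782 = 0.35 s.

0.35 seconds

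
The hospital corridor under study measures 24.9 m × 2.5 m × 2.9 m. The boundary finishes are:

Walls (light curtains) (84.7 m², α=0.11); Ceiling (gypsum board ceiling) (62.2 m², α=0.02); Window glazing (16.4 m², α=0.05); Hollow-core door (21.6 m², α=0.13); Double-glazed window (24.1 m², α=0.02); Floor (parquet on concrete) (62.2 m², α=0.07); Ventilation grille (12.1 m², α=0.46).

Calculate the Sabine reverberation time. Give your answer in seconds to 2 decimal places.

Total absorption A = 84.7×0.11 + 62.2×0.02 + 16.4×0.05 + 21.6×0.13 + 24.1×0.02 + 62.2×0.07 + 12.1×0.46
  = 9.317 + 1.244 + 0.820 + 2.808 + 0.482 + 4.354 + 5.566 = 24.591 m² sabins.
Room volume: 180.525 m³.
RT60 = 0.161 · V / A = 0.161 × 180.525 / 24.591 = 1.18 s.

1.18 sec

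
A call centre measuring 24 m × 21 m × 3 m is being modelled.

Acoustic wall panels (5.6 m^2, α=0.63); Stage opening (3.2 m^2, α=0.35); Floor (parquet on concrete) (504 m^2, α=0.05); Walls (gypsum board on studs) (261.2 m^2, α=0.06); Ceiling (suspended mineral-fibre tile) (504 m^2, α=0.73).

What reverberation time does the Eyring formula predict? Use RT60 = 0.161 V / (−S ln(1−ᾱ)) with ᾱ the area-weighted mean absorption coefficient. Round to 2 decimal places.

0.49 s

S = Σ Sᵢ = 1278.0 m^2.
Absorption A = 5.6×0.63 + 3.2×0.35 + 504×0.05 + 261.2×0.06 + 504×0.73 = 413.440 sabins.
Mean coefficient ᾱ = A/S = 0.3235.
Eyring denominator: −S ln(1−ᾱ) = 499.472.
V = 24 × 21 × 3 = 1512 m³.
T = 0.161·V/[−S·ln(1−ᾱ)] = 0.161·1512/499.472 = 0.49 s.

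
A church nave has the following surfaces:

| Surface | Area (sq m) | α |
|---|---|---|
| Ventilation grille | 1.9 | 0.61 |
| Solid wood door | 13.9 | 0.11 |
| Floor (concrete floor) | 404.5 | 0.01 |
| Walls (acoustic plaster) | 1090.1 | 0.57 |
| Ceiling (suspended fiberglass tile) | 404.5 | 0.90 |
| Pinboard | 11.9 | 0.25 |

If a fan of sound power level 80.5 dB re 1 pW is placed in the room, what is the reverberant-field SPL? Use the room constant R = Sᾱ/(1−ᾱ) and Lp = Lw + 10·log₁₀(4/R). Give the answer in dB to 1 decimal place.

A = 995.115 sabins; S = 1926.8 sq m.
ᾱ = 0.5165, so room constant R = A/(1−ᾱ) = 2058.149 sq m.
Lp = Lw + 10 log₁₀(4/R) = 80.5 -27.11 = 53.4 dB.

53.4 dB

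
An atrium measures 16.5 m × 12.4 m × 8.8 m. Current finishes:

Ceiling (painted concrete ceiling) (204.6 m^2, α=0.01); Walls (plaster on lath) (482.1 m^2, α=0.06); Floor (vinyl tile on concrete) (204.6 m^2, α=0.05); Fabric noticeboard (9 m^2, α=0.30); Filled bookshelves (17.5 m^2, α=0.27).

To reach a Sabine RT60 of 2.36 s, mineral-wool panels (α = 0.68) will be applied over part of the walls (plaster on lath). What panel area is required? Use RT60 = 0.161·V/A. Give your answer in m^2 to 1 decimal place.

Equivalent absorption area: A₁ = 204.6×0.01 + 482.1×0.06 + 204.6×0.05 + 9×0.30 + 17.5×0.27 = 48.627 m^2.
V = 1800.48 m³. Target absorption A₂ = 0.161 × 1800.48 / 2.36 = 122.829 sabins.
ΔA needed = 122.829 − 48.627 = 74.202 sabins.
Each m^2 of panel replacing the walls (plaster on lath) adds (0.68 − 0.06) = 0.62 sabins.
Panel area = 74.202 / 0.62 = 119.7 m^2.

119.7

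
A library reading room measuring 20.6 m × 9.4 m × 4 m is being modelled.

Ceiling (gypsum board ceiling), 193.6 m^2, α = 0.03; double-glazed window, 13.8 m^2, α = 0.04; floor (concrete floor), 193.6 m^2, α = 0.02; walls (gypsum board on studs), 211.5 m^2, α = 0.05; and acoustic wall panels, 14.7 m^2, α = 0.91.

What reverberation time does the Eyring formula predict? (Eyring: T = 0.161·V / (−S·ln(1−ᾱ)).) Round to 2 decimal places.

3.55 s

Total surface area S = 193.6 + 13.8 + 193.6 + 211.5 + 14.7 = 627.2 m^2.
Absorption A = 193.6·0.03 + 13.8·0.04 + 193.6·0.02 + 211.5·0.05 + 14.7·0.91 = 34.184 sabins.
ᾱ = 34.184 / 627.2 = 0.0545.
Eyring denominator: −S ln(1−ᾱ) = 35.149.
V = 20.6 × 9.4 × 4 = 774.56 m³.
T = 0.161·V/[−S·ln(1−ᾱ)] = 0.161·774.56/35.149 = 3.55 s.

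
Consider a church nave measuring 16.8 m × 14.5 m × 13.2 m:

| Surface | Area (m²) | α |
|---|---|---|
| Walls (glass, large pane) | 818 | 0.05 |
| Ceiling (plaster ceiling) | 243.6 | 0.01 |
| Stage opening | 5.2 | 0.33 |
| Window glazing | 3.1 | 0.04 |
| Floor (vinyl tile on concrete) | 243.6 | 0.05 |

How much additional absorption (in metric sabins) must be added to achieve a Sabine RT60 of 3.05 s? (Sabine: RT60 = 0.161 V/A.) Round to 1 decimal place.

112.4 sabins

A₁ = Σ Sᵢαᵢ = 818×0.05 + 243.6×0.01 + 5.2×0.33 + 3.1×0.04 + 243.6×0.05 = 57.356 sabins.
For T = 3.05 s, need A₂ = 0.161·V/T = 0.161·3215.52/3.05 = 169.737 sabins.
ΔA = A₂ − A₁ = 169.737 − 57.356 = 112.4 sabins.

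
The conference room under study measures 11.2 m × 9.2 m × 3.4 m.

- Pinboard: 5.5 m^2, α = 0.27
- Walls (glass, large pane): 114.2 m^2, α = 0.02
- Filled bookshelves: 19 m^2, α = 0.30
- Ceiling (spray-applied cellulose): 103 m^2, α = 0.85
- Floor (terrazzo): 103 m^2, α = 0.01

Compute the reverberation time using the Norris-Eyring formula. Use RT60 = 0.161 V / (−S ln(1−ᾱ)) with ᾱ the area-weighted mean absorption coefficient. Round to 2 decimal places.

Total surface area S = 5.5 + 114.2 + 19 + 103 + 103 = 344.7 m^2.
Σ(Sᵢαᵢ) = 5.5×0.27 + 114.2×0.02 + 19×0.30 + 103×0.85 + 103×0.01 = 98.049.
ᾱ = 98.049 / 344.7 = 0.2844.
Eyring denominator: −S ln(1−ᾱ) = 115.348.
V = 11.2 × 9.2 × 3.4 = 350.336 m³.
RT60 = 0.161 × 350.336 / 115.348 = 0.49 s.

0.49 seconds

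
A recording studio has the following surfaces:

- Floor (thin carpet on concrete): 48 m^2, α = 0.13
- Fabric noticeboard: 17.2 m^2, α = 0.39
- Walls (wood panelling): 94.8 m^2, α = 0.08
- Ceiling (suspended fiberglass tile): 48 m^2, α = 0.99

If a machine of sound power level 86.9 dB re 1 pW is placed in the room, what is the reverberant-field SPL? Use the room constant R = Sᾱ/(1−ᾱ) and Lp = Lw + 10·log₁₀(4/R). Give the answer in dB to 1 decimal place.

72.9 dB

A = 68.052 sabins; S = 208.0 m^2.
ᾱ = 0.3272, so room constant R = A/(1−ᾱ) = 101.147 m^2.
Lp = Lw + 10 log₁₀(4/R) = 86.9 -14.03 = 72.9 dB.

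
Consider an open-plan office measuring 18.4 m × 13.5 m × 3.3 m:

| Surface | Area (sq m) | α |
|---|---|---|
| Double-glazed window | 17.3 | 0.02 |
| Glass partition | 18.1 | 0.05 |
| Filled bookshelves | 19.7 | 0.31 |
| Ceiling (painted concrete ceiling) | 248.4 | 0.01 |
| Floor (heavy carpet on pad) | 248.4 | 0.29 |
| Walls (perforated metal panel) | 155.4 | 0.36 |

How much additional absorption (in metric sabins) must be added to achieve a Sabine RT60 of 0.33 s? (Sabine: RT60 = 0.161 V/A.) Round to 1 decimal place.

262.1 sabins

Equivalent absorption area: A₁ = 17.3×0.02 + 18.1×0.05 + 19.7×0.31 + 248.4×0.01 + 248.4×0.29 + 155.4×0.36 = 137.822 sq m.
Target A₂ = 0.161·819.72/0.33 = 399.924 sabins (V = 819.72 m³).
ΔA = A₂ − A₁ = 399.924 − 137.822 = 262.1 sabins.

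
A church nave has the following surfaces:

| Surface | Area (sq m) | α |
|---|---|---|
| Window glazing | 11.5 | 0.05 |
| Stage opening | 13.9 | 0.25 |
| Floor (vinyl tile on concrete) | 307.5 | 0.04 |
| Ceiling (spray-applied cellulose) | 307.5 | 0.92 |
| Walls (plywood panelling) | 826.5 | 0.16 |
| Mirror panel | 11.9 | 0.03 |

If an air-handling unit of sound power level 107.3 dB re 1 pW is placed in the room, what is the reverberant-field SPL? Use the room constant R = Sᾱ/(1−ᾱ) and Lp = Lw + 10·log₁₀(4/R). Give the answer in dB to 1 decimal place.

Σ(Sᵢαᵢ) = 11.5·0.05 + 13.9·0.25 + 307.5·0.04 + 307.5·0.92 + 826.5·0.16 + 11.9·0.03 = 431.847; total area S = 1478.8 sq m.
ᾱ = 0.2920, so room constant R = A/(1−ᾱ) = 609.953 sq m.
Lp = 107.3 + 10·log₁₀(4/609.953) = 107.3 + (-21.83) = 85.5 dB.

85.5 dB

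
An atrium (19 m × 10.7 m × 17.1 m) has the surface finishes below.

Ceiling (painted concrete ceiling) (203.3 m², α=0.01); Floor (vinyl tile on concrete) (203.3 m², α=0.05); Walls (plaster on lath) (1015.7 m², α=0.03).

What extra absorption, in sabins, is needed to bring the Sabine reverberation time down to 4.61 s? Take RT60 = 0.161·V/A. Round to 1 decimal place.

78.7 sabins

Summing Sᵢαᵢ: 2.033 + 10.165 + 30.471 → A₁ = 42.669 sabins.
Target A₂ = 0.161·3476.43/4.61 = 121.411 sabins (V = 3476.43 m³).
Shortfall: 121.411 − 42.669 = 78.7 sabins.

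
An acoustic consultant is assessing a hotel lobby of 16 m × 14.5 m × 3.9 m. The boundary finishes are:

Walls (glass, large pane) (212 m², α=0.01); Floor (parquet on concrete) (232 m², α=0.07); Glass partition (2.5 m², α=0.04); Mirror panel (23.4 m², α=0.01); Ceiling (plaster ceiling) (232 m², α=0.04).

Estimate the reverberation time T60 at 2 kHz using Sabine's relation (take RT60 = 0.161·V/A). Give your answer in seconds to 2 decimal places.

Summing Sᵢαᵢ: 2.120 + 16.240 + 0.100 + 0.234 + 9.280 → A = 27.974 sabins.
V = 16·14.5·3.9 = 904.8 m³.
T = 0.161 V/A = 0.161·904.8/27.974 = 5.21 s.

5.21 sec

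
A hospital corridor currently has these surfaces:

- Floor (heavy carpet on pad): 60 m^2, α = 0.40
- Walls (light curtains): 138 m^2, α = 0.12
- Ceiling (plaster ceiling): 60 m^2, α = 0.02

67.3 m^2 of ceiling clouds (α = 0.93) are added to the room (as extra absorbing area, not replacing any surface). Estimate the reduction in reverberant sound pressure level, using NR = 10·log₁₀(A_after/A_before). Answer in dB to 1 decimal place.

A_before = Σ Sᵢαᵢ = 60·0.40 + 138·0.12 + 60·0.02 = 41.760 sabins.
Treatment contributes 67.3·0.93 = 62.589 sabins.
New total A_after = 104.349 sabins.
NR = 10·log₁₀(104.349/41.760) = 4.0 dB.

4.0 dB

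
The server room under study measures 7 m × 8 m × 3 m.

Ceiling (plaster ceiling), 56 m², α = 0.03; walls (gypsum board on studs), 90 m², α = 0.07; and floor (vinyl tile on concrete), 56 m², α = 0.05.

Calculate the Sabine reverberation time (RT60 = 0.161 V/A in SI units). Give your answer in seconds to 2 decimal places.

Equivalent absorption area: A = 56·0.03 + 90·0.07 + 56·0.05 = 10.780 m².
Room volume: 168 m³.
Sabine: RT60 = 0.161 × 168 / 10.780 = 2.51 s.

2.51 seconds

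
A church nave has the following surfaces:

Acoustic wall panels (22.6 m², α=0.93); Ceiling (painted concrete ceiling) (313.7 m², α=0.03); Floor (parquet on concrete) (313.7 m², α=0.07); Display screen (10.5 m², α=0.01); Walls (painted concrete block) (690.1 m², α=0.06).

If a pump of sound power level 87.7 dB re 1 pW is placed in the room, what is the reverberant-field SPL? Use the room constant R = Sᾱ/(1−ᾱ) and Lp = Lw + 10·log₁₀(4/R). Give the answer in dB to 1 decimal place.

Σ(Sᵢαᵢ) = 22.6×0.93 + 313.7×0.03 + 313.7×0.07 + 10.5×0.01 + 690.1×0.06 = 93.899; total area S = 1350.6 m².
ᾱ = 0.0695, so room constant R = A/(1−ᾱ) = 100.912 m².
Lp = Lw + 10 log₁₀(4/R) = 87.7 -14.02 = 73.7 dB.

73.7 dB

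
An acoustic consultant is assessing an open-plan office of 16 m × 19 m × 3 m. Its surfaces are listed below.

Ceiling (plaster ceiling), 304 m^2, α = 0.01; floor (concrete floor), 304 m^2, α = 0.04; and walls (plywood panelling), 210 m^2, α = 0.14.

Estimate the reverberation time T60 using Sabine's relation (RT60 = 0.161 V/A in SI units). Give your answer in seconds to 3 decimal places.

3.292 sec

Equivalent absorption area: A = 304·0.01 + 304·0.04 + 210·0.14 = 44.600 m^2.
V = 16·19·3 = 912 m³.
Sabine: RT60 = 0.161 × 912 / 44.600 = 3.292 s.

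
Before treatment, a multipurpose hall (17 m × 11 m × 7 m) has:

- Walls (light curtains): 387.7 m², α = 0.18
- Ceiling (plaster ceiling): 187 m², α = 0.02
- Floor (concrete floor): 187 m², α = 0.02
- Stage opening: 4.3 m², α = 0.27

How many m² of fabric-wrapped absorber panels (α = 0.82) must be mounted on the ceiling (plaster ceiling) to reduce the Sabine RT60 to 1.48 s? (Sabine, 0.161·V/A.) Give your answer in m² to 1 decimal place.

80.0

A₁ = Σ Sᵢαᵢ = 387.7×0.18 + 187×0.02 + 187×0.02 + 4.3×0.27 = 78.427 sabins.
V = 1309 m³. Target absorption A₂ = 0.161 × 1309 / 1.48 = 142.398 sabins.
ΔA needed = 142.398 − 78.427 = 63.971 sabins.
Net gain per m²: Δα = 0.82 − 0.02 = 0.80.
Panel area = 63.971 / 0.80 = 80.0 m².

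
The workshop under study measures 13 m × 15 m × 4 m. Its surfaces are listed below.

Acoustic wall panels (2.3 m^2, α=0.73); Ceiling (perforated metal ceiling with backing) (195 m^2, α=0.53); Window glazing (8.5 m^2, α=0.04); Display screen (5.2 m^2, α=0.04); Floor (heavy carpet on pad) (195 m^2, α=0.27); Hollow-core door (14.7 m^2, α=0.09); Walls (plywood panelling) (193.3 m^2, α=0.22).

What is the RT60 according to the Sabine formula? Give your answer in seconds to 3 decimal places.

A = Σ Sᵢαᵢ = 2.3·0.73 + 195·0.53 + 8.5·0.04 + 5.2·0.04 + 195·0.27 + 14.7·0.09 + 193.3·0.22 = 202.076 sabins.
Volume V = 13 × 15 × 4 = 780 m³.
Sabine: RT60 = 0.161 × 780 / 202.076 = 0.621 s.

0.621 sec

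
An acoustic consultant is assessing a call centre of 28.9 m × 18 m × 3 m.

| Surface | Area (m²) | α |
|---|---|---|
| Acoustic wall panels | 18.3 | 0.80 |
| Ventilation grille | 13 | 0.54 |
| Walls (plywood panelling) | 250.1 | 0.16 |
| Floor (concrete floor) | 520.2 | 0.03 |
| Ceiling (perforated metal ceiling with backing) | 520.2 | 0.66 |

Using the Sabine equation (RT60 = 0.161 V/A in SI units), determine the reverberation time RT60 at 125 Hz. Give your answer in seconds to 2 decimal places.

A = Σ Sᵢαᵢ = 18.3×0.80 + 13×0.54 + 250.1×0.16 + 520.2×0.03 + 520.2×0.66 = 420.614 sabins.
Volume V = 28.9 × 18 × 3 = 1560.6 m³.
RT60 = 0.161 · V / A = 0.161 × 1560.6 / 420.614 = 0.60 s.

0.60 s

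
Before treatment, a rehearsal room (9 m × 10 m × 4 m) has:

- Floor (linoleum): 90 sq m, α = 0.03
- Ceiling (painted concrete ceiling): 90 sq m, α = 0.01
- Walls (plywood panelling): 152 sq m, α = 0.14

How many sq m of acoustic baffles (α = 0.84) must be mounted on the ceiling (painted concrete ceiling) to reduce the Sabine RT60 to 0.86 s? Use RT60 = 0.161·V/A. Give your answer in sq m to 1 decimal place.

51.2

Summing Sᵢαᵢ: 2.700 + 0.900 + 21.280 → A₁ = 24.880 sabins.
Required A₂ = 0.161·360/0.86 = 67.395 sabins.
Absorption to add: 67.395 − 24.880 = 42.515 sabins.
Net gain per sq m: Δα = 0.84 − 0.01 = 0.83.
Area = ΔA/Δα = 42.515/0.83 = 51.2 sq m.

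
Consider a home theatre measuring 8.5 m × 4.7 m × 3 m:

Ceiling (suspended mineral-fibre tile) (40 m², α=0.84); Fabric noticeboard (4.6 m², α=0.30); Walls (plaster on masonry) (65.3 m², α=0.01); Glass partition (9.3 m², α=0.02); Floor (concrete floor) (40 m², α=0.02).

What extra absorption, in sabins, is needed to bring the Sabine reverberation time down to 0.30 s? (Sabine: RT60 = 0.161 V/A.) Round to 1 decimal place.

27.7 sabins

Equivalent absorption area: A₁ = 40*0.84 + 4.6*0.30 + 65.3*0.01 + 9.3*0.02 + 40*0.02 = 36.619 m².
V = 119.85 m³. Required absorption A₂ = 0.161 × 119.85 / 0.30 = 64.319 sabins.
Additional absorption ΔA = 64.319 − 36.619 = 27.7 sabins.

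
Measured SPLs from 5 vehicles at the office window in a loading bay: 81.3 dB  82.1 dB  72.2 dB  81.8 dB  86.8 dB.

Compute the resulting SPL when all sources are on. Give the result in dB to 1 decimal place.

Converting to relative power and adding: 10^(81.3/10) + 10^(82.1/10) + 10^(72.2/10) + 10^(81.8/10) + 10^(86.8/10) = 9.437e+08.
Back to dB: 10·log₁₀ Σ = 89.7 dB.

89.7 dB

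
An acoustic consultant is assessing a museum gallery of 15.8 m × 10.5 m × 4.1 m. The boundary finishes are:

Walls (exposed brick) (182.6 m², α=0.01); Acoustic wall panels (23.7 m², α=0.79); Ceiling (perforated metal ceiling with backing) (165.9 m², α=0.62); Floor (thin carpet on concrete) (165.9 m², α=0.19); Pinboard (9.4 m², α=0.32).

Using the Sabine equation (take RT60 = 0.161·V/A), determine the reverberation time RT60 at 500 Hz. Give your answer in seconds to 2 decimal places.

Total absorption A = 182.6×0.01 + 23.7×0.79 + 165.9×0.62 + 165.9×0.19 + 9.4×0.32
  = 1.826 + 18.723 + 102.858 + 31.521 + 3.008 = 157.936 m² sabins.
V = 15.8·10.5·4.1 = 680.19 m³.
RT60 = 0.161 · V / A = 0.161 × 680.19 / 157.936 = 0.69 s.

0.69 seconds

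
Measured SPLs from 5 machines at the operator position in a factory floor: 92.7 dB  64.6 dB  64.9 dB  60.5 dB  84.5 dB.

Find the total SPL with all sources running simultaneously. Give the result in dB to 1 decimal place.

93.3 dB

Converting to relative power and adding: 10^(92.7/10) + 10^(64.6/10) + 10^(64.9/10) + 10^(60.5/10) + 10^(84.5/10) = 2.151e+09.
Combined level = 10 log₁₀(2.151e+09) = 93.3 dB.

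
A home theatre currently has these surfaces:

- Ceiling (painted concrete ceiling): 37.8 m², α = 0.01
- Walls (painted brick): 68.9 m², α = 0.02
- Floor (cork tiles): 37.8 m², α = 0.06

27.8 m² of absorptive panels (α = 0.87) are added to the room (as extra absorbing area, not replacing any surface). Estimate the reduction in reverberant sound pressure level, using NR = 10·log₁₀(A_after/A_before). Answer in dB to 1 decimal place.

Summing Sᵢαᵢ: 0.378 + 1.378 + 2.268 → A_before = 4.024 sabins.
Treatment contributes 27.8·0.87 = 24.186 sabins.
New total A_after = 28.210 sabins.
Reduction = 10 log₁₀(A_after/A_before) = 10 log₁₀(7.0104) = 8.5 dB.

8.5 dB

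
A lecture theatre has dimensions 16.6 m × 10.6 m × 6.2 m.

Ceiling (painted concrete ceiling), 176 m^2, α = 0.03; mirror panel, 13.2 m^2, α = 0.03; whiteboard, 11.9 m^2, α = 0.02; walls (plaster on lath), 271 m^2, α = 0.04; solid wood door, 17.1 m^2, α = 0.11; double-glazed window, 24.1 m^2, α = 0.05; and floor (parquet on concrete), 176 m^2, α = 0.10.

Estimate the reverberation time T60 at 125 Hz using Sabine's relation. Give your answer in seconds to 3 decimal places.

4.691 s

Total absorption A = 176×0.03 + 13.2×0.03 + 11.9×0.02 + 271×0.04 + 17.1×0.11 + 24.1×0.05 + 176×0.10
  = 5.280 + 0.396 + 0.238 + 10.840 + 1.881 + 1.205 + 17.600 = 37.440 m^2 sabins.
Room volume: 1090.952 m³.
Sabine: RT60 = 0.161 × 1090.952 / 37.440 = 4.691 s.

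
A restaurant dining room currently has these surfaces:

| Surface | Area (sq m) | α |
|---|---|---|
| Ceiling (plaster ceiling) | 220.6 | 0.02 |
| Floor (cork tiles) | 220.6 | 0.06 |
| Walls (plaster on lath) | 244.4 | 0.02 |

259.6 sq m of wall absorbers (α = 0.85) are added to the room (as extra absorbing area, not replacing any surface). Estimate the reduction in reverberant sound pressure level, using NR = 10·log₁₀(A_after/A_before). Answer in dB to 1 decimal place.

10.3 dB

Total absorption A_before = 220.6*0.02 + 220.6*0.06 + 244.4*0.02
  = 4.412 + 13.236 + 4.888 = 22.536 sq m sabins.
Treatment contributes 259.6·0.85 = 220.660 sabins.
A_after = 22.536 + 220.660 = 243.196 sabins.
Reduction = 10 log₁₀(A_after/A_before) = 10 log₁₀(10.7914) = 10.3 dB.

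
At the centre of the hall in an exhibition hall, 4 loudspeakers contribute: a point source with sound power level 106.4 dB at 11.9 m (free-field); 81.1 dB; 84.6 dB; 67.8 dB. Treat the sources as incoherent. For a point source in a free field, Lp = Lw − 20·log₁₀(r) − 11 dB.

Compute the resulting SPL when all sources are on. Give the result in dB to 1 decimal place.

Source at 11.9 m: Lp = 106.4 − 20·log₁₀(11.9) − 11 = 73.9 dB.
Sum in the linear (power) domain: Σ 10^(Lᵢ/10) = 10^(73.9/10) + 10^(81.1/10) + 10^(84.6/10) + 10^(67.8/10) = 4.478e+08.
Combined level = 10 log₁₀(4.478e+08) = 86.5 dB.

86.5 dB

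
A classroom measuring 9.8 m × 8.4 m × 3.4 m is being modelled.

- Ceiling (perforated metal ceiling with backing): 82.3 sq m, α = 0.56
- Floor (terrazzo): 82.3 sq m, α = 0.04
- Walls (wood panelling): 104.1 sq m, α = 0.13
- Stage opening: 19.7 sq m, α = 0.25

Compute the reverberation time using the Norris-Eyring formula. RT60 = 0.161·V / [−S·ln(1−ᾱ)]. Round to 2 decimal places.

0.58 s

S = Σ Sᵢ = 288.4 sq m.
Absorption A = 82.3·0.56 + 82.3·0.04 + 104.1·0.13 + 19.7·0.25 = 67.838 sabins.
ᾱ = 67.838 / 288.4 = 0.2352.
−S·ln(1−ᾱ) = −288.4 × ln(1 − 0.2352) = 77.332.
V = 9.8 × 8.4 × 3.4 = 279.888 m³.
RT60 = 0.161 × 279.888 / 77.332 = 0.58 s.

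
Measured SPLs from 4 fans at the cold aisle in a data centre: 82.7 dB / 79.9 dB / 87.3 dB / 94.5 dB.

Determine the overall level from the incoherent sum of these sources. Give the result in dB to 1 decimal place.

Σ 10^(Lᵢ/10) = 3.639e+09.
L_total = 10·log₁₀(3.639e+09) = 95.6 dB.

95.6 dB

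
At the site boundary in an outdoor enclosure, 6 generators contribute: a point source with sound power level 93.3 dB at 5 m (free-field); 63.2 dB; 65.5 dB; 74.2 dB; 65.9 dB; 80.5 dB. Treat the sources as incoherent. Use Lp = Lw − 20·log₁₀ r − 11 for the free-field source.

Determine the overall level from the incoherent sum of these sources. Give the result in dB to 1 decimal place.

81.9 dB

Source at 5 m: Lp = 93.3 − 20·log₁₀(5) − 11 = 68.3 dB.
Sum in the linear (power) domain: Σ 10^(Lᵢ/10) = 10^(68.3/10) + 10^(63.2/10) + 10^(65.5/10) + 10^(74.2/10) + 10^(65.9/10) + 10^(80.5/10) = 1.548e+08.
Back to dB: 10·log₁₀ Σ = 81.9 dB.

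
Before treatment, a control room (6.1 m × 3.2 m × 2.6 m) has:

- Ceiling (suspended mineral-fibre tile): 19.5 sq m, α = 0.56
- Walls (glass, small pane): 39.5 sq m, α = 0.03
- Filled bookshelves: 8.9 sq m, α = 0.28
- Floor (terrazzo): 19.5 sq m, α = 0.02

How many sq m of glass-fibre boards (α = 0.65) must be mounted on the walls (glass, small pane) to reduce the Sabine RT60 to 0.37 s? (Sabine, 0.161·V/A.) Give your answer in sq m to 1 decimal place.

A₁ = Σ Sᵢαᵢ = 19.5*0.56 + 39.5*0.03 + 8.9*0.28 + 19.5*0.02 = 14.987 sabins.
Required A₂ = 0.161·50.752/0.37 = 22.084 sabins.
ΔA needed = 22.084 − 14.987 = 7.097 sabins.
Each sq m of panel replacing the walls (glass, small pane) adds (0.65 − 0.03) = 0.62 sabins.
Area = ΔA/Δα = 7.097/0.62 = 11.4 sq m.

11.4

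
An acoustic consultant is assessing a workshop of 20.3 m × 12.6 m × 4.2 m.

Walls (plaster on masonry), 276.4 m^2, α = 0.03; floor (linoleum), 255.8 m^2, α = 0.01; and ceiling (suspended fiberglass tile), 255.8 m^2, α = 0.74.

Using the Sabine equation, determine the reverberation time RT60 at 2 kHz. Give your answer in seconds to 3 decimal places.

Summing Sᵢαᵢ: 8.292 + 2.558 + 189.292 → A = 200.142 sabins.
Room volume: 1074.276 m³.
T = 0.161 V/A = 0.161·1074.276/200.142 = 0.864 s.

0.864 seconds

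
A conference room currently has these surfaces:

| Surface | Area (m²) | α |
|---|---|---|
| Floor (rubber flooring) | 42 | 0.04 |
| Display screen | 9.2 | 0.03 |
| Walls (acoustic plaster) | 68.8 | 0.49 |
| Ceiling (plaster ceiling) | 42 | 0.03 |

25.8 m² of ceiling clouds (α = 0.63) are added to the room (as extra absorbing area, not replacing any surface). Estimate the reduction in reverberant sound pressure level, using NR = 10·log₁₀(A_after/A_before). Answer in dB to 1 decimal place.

Summing Sᵢαᵢ: 1.680 + 0.276 + 33.712 + 1.260 → A_before = 36.928 sabins.
Treatment contributes 25.8·0.63 = 16.254 sabins.
New total A_after = 53.182 sabins.
NR = 10·log₁₀(53.182/36.928) = 1.6 dB.

1.6 dB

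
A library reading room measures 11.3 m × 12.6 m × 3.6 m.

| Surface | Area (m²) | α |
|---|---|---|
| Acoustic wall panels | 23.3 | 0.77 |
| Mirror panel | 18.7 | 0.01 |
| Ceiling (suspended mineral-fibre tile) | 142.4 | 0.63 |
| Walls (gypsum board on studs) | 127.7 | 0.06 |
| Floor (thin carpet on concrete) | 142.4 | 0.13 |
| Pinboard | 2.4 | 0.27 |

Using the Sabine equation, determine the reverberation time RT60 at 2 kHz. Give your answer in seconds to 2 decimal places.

Equivalent absorption area: A = 23.3×0.77 + 18.7×0.01 + 142.4×0.63 + 127.7×0.06 + 142.4×0.13 + 2.4×0.27 = 134.662 m².
Volume V = 11.3 × 12.6 × 3.6 = 512.568 m³.
Sabine: RT60 = 0.161 × 512.568 / 134.662 = 0.61 s.

0.61 sec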